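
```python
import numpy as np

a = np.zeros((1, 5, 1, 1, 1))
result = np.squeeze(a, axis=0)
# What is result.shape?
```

(5, 1, 1, 1)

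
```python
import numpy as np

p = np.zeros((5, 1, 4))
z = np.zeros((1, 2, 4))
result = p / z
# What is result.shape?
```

(5, 2, 4)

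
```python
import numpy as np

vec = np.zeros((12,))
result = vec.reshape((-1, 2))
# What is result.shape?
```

(6, 2)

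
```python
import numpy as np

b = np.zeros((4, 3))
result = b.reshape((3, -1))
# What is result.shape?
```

(3, 4)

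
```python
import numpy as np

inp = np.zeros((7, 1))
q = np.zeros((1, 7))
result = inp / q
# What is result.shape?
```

(7, 7)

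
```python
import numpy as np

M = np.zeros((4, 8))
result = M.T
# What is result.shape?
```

(8, 4)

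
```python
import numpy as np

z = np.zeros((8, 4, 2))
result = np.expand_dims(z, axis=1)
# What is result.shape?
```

(8, 1, 4, 2)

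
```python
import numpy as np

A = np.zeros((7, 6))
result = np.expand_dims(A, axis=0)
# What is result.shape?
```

(1, 7, 6)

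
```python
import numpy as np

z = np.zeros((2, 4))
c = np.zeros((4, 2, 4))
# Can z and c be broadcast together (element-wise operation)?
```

Yes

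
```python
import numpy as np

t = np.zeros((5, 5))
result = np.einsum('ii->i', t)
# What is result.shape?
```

(5,)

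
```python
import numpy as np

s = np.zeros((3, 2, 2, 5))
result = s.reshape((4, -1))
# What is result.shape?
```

(4, 15)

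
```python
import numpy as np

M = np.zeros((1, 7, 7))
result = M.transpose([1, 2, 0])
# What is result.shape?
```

(7, 7, 1)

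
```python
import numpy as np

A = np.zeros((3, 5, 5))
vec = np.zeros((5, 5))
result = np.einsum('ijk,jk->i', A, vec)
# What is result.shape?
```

(3,)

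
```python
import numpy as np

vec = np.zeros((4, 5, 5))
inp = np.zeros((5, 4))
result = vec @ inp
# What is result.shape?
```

(4, 5, 4)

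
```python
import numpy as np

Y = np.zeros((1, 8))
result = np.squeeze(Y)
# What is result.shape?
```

(8,)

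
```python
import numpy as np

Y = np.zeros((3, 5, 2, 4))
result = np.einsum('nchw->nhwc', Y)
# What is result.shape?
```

(3, 2, 4, 5)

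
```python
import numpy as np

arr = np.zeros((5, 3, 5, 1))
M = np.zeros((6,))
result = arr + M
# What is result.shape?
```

(5, 3, 5, 6)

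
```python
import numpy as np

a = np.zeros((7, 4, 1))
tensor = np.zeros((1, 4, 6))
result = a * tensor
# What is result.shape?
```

(7, 4, 6)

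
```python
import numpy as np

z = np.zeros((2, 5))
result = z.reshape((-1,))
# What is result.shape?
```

(10,)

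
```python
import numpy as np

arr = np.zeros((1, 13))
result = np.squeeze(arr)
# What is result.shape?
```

(13,)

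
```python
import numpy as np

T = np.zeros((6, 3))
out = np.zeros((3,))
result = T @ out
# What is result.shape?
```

(6,)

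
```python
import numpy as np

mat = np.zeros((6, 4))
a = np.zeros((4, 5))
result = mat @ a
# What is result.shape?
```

(6, 5)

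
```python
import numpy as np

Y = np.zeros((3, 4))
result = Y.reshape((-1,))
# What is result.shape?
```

(12,)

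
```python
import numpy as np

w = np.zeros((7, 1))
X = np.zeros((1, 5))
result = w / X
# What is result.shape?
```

(7, 5)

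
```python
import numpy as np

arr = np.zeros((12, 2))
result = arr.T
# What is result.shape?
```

(2, 12)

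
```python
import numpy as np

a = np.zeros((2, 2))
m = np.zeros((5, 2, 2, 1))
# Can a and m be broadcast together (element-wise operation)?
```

Yes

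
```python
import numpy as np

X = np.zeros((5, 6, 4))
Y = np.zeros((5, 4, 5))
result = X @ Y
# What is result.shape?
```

(5, 6, 5)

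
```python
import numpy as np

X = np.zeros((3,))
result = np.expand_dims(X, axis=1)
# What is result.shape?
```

(3, 1)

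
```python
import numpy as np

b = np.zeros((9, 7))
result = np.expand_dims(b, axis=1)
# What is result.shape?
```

(9, 1, 7)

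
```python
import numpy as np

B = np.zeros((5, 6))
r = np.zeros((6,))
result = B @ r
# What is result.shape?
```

(5,)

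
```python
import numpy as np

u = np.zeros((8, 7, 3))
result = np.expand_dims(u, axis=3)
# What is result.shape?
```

(8, 7, 3, 1)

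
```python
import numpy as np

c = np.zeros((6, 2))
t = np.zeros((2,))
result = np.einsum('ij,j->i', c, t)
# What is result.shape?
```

(6,)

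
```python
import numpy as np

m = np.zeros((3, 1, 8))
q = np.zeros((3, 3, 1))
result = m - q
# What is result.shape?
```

(3, 3, 8)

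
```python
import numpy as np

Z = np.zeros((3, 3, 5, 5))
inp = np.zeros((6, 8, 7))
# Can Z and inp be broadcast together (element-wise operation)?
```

No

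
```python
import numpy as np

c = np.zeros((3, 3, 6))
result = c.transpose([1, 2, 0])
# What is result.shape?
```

(3, 6, 3)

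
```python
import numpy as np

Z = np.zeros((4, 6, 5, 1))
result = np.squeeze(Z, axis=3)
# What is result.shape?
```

(4, 6, 5)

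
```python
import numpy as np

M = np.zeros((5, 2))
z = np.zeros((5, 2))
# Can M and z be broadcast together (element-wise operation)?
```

Yes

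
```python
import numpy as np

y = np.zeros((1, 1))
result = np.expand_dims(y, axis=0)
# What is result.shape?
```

(1, 1, 1)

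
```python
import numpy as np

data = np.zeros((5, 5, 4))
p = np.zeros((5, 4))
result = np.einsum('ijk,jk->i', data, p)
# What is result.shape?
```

(5,)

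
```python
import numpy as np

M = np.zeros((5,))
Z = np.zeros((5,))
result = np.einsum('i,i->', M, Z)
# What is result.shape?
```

()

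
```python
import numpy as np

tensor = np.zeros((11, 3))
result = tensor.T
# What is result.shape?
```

(3, 11)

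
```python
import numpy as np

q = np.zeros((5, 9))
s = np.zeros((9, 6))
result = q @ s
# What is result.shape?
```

(5, 6)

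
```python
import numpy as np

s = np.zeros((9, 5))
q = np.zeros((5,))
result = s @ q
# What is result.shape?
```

(9,)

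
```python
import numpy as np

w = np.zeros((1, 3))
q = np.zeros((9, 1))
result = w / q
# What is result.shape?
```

(9, 3)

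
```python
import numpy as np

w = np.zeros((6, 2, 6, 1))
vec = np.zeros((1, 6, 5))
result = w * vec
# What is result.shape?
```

(6, 2, 6, 5)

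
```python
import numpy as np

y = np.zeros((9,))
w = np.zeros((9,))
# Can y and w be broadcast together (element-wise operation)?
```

Yes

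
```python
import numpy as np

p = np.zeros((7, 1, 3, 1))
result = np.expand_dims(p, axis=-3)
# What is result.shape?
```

(7, 1, 1, 3, 1)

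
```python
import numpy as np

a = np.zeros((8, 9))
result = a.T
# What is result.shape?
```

(9, 8)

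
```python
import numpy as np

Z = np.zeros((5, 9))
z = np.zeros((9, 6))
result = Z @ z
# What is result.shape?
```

(5, 6)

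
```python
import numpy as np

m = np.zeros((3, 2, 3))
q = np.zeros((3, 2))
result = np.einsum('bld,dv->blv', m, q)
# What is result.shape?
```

(3, 2, 2)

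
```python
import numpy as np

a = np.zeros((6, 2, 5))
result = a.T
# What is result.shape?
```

(5, 2, 6)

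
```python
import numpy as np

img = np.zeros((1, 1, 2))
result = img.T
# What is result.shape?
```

(2, 1, 1)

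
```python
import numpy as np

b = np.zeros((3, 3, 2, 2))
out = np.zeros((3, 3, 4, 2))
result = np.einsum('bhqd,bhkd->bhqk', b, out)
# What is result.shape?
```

(3, 3, 2, 4)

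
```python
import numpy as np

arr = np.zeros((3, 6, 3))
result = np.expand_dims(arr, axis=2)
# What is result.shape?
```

(3, 6, 1, 3)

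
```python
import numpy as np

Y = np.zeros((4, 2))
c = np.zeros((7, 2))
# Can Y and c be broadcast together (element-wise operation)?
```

No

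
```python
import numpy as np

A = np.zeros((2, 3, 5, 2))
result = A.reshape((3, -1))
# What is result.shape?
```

(3, 20)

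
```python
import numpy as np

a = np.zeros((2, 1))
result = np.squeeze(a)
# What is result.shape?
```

(2,)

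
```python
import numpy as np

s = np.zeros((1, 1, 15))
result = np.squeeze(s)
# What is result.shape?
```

(15,)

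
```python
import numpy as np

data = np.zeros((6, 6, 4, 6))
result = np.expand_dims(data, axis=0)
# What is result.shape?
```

(1, 6, 6, 4, 6)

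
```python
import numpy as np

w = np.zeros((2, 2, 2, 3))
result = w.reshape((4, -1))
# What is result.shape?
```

(4, 6)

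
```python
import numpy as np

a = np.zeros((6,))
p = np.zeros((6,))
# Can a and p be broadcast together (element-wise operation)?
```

Yes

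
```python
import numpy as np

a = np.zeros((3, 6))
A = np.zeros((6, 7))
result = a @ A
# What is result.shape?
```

(3, 7)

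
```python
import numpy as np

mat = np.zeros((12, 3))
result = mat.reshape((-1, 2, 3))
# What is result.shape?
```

(6, 2, 3)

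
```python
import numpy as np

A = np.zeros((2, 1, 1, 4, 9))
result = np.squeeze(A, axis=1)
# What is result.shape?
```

(2, 1, 4, 9)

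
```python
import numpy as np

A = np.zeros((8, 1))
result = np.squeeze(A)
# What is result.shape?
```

(8,)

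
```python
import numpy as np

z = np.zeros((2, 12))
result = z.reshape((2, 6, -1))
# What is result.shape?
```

(2, 6, 2)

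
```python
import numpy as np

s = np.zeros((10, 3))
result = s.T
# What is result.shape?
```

(3, 10)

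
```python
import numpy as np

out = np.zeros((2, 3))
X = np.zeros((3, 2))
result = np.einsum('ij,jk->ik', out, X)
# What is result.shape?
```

(2, 2)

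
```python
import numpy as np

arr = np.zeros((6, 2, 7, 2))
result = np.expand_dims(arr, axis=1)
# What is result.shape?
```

(6, 1, 2, 7, 2)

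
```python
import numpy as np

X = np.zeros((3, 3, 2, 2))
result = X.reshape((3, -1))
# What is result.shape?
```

(3, 12)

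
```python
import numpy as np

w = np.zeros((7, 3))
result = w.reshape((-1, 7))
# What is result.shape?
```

(3, 7)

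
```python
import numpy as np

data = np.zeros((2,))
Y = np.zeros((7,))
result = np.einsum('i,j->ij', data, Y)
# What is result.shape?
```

(2, 7)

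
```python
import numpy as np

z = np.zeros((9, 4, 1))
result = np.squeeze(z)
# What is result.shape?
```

(9, 4)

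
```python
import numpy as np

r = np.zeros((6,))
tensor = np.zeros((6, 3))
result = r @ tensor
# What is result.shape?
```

(3,)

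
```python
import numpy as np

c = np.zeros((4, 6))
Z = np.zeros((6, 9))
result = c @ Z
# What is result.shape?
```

(4, 9)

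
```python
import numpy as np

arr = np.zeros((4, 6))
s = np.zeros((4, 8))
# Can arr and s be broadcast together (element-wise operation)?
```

No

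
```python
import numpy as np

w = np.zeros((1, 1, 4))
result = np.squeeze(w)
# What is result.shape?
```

(4,)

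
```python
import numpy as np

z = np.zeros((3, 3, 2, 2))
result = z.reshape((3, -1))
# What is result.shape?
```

(3, 12)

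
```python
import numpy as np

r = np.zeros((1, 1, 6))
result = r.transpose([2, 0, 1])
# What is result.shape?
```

(6, 1, 1)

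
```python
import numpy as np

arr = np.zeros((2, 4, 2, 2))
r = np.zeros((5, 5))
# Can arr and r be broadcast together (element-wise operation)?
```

No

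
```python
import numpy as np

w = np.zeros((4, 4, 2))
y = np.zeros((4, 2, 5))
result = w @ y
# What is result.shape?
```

(4, 4, 5)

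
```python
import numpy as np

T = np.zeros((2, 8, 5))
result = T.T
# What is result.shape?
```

(5, 8, 2)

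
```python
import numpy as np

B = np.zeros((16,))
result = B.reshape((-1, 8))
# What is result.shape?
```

(2, 8)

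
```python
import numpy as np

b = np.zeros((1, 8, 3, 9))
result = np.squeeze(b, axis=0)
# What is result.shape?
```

(8, 3, 9)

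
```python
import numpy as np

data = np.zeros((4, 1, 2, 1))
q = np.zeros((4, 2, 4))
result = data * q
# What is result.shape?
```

(4, 4, 2, 4)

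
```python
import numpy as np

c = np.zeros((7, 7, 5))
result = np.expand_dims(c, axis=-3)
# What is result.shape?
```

(7, 1, 7, 5)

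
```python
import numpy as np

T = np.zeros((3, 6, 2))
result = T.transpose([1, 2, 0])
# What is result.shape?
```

(6, 2, 3)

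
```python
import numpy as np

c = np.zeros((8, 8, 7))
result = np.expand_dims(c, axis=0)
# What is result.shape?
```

(1, 8, 8, 7)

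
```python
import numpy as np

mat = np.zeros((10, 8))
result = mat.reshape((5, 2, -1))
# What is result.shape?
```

(5, 2, 8)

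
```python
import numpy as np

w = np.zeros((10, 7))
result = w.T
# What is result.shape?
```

(7, 10)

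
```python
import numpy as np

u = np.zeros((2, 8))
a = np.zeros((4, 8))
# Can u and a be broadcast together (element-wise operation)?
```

No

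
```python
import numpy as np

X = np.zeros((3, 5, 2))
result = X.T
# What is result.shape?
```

(2, 5, 3)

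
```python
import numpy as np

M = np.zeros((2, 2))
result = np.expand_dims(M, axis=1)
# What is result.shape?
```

(2, 1, 2)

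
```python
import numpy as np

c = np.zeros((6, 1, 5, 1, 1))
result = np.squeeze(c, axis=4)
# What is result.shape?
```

(6, 1, 5, 1)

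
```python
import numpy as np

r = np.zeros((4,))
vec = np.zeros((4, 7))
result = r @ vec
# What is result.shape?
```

(7,)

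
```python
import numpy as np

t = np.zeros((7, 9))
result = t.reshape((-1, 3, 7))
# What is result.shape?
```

(3, 3, 7)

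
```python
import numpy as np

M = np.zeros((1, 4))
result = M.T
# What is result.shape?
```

(4, 1)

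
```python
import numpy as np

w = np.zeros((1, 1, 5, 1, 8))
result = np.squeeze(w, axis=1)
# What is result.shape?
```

(1, 5, 1, 8)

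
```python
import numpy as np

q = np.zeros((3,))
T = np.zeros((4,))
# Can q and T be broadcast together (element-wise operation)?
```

No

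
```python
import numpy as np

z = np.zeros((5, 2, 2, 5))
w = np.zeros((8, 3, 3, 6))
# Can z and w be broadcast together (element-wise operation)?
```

No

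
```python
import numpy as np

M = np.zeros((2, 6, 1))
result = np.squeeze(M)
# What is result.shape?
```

(2, 6)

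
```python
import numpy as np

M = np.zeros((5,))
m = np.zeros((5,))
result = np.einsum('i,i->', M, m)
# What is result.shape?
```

()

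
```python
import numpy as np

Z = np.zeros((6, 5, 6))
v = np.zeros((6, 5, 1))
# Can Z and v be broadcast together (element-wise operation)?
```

Yes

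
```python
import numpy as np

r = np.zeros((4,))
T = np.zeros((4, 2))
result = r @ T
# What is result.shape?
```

(2,)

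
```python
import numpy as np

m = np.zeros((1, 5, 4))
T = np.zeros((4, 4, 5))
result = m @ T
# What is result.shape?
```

(4, 5, 5)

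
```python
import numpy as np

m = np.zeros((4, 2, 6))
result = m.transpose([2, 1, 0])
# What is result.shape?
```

(6, 2, 4)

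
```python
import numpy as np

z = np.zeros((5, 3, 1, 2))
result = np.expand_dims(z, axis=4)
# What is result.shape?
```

(5, 3, 1, 2, 1)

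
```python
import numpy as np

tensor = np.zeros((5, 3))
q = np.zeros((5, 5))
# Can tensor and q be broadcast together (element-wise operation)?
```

No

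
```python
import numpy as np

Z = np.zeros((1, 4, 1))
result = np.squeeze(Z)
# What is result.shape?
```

(4,)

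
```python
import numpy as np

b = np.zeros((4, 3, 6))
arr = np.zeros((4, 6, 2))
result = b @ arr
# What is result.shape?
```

(4, 3, 2)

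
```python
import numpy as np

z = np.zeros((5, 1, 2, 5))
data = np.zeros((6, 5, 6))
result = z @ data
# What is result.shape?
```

(5, 6, 2, 6)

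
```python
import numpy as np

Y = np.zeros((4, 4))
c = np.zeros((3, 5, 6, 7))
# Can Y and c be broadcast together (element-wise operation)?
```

No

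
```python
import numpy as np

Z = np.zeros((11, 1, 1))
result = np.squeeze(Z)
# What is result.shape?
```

(11,)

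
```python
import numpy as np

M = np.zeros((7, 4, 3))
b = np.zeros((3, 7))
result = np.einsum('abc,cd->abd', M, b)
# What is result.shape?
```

(7, 4, 7)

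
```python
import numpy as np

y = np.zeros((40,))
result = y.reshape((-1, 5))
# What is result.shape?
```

(8, 5)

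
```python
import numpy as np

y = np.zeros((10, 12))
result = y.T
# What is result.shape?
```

(12, 10)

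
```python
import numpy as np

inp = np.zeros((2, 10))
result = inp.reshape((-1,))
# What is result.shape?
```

(20,)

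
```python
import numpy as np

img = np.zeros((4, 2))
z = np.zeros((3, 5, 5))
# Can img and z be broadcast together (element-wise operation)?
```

No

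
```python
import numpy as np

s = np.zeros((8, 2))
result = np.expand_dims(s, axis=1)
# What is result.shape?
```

(8, 1, 2)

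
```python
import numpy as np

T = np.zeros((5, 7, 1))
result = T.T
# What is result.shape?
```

(1, 7, 5)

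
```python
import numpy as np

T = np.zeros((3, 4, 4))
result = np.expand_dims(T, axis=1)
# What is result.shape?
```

(3, 1, 4, 4)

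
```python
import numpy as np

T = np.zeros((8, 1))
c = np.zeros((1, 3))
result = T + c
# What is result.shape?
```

(8, 3)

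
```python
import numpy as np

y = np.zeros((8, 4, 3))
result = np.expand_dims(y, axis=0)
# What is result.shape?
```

(1, 8, 4, 3)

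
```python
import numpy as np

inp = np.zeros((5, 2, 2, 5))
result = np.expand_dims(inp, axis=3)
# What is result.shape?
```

(5, 2, 2, 1, 5)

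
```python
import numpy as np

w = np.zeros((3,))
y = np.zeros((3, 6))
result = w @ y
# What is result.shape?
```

(6,)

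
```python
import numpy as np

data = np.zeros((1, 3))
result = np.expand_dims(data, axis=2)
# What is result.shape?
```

(1, 3, 1)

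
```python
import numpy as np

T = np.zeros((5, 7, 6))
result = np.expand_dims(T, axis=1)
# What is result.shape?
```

(5, 1, 7, 6)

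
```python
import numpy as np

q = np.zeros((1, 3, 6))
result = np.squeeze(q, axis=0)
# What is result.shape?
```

(3, 6)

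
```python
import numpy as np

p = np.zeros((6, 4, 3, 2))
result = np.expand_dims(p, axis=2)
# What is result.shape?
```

(6, 4, 1, 3, 2)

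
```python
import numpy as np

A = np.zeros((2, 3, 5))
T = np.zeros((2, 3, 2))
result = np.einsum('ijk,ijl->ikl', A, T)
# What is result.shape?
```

(2, 5, 2)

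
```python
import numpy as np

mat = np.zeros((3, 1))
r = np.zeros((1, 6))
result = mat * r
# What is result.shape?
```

(3, 6)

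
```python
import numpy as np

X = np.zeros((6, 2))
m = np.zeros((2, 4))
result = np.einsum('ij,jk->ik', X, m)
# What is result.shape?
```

(6, 4)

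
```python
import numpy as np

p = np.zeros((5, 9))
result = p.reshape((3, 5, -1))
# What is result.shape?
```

(3, 5, 3)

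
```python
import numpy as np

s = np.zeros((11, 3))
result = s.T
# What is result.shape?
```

(3, 11)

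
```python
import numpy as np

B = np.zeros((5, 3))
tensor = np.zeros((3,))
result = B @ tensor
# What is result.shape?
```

(5,)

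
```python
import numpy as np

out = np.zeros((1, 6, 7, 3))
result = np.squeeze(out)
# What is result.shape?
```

(6, 7, 3)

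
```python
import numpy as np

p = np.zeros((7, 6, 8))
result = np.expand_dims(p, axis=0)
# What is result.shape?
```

(1, 7, 6, 8)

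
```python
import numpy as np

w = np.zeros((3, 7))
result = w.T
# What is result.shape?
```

(7, 3)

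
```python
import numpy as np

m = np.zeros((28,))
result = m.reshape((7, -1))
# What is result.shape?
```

(7, 4)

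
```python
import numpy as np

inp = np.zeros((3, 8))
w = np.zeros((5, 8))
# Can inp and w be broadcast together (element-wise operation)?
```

No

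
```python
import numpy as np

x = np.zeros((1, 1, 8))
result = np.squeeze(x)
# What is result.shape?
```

(8,)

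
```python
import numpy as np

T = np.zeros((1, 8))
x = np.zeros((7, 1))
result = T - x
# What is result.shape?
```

(7, 8)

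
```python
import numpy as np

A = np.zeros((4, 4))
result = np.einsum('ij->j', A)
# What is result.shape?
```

(4,)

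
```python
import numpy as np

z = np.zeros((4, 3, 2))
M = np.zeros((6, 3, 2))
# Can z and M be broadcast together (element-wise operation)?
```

No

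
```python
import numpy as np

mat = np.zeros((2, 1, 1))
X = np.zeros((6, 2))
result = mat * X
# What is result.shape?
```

(2, 6, 2)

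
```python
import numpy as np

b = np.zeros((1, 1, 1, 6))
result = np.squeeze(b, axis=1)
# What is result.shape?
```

(1, 1, 6)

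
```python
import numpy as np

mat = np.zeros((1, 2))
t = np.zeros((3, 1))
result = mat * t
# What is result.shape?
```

(3, 2)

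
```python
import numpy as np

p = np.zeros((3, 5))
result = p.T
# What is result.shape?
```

(5, 3)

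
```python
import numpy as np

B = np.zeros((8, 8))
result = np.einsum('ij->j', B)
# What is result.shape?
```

(8,)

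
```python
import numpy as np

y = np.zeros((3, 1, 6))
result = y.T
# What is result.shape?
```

(6, 1, 3)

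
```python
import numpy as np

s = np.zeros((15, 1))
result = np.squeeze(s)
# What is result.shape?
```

(15,)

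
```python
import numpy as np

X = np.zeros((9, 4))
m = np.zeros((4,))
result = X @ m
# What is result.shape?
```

(9,)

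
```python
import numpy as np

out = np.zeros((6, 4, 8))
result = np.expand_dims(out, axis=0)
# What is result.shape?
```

(1, 6, 4, 8)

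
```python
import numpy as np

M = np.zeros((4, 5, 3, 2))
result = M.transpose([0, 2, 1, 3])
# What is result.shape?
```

(4, 3, 5, 2)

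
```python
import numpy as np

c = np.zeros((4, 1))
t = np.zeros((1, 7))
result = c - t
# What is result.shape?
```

(4, 7)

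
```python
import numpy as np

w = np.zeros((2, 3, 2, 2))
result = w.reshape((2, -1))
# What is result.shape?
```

(2, 12)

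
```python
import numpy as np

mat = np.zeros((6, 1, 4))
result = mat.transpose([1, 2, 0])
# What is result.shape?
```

(1, 4, 6)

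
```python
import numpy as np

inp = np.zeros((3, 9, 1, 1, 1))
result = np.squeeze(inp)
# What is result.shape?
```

(3, 9)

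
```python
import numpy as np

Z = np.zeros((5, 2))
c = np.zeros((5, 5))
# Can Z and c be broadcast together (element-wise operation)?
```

No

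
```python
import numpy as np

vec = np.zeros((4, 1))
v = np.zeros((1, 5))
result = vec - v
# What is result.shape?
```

(4, 5)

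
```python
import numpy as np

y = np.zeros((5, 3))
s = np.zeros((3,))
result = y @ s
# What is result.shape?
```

(5,)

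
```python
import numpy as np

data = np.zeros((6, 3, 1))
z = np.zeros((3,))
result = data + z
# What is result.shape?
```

(6, 3, 3)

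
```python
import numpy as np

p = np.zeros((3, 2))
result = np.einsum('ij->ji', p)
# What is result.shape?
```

(2, 3)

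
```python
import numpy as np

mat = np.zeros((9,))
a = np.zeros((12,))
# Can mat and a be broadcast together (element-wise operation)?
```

No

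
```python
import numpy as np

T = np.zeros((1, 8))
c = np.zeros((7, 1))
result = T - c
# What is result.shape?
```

(7, 8)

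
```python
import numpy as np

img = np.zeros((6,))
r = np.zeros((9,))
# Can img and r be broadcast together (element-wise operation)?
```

No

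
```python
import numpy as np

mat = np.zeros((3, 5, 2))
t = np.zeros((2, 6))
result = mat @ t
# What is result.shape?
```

(3, 5, 6)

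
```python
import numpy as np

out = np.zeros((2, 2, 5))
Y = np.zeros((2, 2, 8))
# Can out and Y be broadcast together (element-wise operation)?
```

No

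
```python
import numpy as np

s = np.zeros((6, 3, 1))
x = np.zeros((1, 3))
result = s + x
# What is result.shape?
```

(6, 3, 3)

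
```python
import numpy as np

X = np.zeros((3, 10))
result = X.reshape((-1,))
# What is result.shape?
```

(30,)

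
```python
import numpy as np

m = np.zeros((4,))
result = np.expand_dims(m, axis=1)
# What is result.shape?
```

(4, 1)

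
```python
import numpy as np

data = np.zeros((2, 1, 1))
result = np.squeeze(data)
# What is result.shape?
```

(2,)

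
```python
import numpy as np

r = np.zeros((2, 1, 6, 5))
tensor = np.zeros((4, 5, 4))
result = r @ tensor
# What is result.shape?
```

(2, 4, 6, 4)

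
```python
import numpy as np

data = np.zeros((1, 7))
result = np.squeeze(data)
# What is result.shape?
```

(7,)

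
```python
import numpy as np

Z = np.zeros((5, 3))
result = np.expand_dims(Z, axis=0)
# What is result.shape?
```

(1, 5, 3)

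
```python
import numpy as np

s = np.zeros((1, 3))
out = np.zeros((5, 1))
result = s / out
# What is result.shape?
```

(5, 3)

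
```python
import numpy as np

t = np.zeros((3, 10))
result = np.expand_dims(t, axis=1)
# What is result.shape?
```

(3, 1, 10)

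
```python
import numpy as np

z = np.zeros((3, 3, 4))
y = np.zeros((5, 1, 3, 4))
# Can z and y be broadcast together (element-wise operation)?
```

Yes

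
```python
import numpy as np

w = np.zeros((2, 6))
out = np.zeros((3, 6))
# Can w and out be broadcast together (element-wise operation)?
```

No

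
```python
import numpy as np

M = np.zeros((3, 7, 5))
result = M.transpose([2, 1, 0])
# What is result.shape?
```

(5, 7, 3)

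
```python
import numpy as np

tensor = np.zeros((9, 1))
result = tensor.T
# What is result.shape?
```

(1, 9)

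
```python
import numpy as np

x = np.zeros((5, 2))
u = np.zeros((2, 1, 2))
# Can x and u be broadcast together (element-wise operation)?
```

Yes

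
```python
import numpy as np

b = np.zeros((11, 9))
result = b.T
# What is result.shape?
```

(9, 11)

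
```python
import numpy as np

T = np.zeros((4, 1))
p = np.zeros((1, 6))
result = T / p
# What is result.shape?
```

(4, 6)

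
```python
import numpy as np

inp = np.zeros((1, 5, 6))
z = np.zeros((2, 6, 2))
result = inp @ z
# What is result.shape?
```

(2, 5, 2)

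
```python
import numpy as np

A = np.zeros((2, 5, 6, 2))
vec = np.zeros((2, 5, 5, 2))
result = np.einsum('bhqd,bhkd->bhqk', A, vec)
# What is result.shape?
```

(2, 5, 6, 5)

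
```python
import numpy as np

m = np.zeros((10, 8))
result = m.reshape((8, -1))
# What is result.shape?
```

(8, 10)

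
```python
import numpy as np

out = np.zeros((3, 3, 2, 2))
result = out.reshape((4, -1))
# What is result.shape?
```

(4, 9)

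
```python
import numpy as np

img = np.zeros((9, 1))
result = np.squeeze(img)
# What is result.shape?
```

(9,)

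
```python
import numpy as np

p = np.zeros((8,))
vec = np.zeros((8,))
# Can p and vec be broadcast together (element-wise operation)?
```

Yes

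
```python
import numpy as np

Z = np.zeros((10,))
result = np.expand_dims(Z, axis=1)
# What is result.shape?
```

(10, 1)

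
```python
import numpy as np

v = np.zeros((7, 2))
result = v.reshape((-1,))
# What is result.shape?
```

(14,)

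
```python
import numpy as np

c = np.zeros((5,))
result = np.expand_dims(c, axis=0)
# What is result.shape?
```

(1, 5)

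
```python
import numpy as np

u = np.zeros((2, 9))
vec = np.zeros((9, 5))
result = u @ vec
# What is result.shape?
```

(2, 5)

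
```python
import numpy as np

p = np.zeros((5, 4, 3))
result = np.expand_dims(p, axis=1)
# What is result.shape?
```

(5, 1, 4, 3)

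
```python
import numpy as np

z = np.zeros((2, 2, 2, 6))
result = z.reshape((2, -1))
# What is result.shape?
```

(2, 24)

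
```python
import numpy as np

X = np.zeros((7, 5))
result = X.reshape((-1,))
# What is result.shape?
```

(35,)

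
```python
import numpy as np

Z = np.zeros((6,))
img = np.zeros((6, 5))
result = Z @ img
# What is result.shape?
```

(5,)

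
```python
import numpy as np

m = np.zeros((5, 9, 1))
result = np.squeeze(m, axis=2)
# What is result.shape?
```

(5, 9)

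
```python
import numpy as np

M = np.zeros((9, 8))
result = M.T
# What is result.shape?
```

(8, 9)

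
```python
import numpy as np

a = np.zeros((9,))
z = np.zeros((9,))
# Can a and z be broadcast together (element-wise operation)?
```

Yes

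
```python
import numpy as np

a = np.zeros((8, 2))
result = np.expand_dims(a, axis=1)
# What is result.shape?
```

(8, 1, 2)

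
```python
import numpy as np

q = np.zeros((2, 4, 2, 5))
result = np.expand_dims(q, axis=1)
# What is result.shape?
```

(2, 1, 4, 2, 5)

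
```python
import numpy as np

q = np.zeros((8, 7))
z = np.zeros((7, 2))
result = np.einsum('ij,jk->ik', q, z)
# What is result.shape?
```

(8, 2)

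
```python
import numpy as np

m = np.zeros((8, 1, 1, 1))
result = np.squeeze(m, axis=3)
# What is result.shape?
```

(8, 1, 1)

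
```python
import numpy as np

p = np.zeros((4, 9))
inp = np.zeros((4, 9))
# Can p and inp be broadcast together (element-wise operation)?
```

Yes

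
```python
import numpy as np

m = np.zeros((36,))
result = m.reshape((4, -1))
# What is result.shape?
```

(4, 9)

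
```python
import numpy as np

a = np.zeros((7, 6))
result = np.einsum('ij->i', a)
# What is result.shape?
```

(7,)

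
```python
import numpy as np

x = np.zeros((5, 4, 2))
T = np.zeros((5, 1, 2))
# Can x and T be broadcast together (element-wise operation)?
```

Yes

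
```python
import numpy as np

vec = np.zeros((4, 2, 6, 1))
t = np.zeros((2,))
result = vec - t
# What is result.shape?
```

(4, 2, 6, 2)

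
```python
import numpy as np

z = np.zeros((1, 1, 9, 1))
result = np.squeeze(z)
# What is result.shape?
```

(9,)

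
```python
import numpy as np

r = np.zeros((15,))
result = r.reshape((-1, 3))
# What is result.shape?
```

(5, 3)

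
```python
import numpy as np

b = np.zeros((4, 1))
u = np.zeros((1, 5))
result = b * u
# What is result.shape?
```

(4, 5)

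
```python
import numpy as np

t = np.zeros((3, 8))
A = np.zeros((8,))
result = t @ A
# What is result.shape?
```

(3,)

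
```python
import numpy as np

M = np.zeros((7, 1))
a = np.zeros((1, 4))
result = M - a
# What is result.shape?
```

(7, 4)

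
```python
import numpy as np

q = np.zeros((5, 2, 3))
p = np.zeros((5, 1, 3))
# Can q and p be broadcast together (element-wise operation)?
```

Yes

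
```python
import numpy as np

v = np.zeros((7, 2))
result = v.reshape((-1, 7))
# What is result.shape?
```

(2, 7)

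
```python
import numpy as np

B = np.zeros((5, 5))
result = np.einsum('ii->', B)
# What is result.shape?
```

()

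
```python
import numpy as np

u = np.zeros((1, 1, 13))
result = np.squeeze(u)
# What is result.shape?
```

(13,)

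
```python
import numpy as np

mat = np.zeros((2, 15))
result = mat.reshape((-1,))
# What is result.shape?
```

(30,)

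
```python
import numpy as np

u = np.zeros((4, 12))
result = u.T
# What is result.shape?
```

(12, 4)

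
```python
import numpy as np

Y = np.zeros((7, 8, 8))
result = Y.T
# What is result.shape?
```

(8, 8, 7)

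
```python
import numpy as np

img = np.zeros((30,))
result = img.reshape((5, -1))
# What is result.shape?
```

(5, 6)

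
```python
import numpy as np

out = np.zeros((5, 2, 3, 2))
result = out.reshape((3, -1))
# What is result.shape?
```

(3, 20)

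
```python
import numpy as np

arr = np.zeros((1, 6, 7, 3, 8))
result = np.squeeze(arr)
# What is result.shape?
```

(6, 7, 3, 8)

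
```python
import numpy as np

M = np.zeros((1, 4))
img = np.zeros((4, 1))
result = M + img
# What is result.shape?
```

(4, 4)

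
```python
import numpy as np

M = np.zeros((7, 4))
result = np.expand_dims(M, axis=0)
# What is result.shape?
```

(1, 7, 4)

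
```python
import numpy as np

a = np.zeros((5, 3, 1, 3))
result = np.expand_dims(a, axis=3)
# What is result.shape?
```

(5, 3, 1, 1, 3)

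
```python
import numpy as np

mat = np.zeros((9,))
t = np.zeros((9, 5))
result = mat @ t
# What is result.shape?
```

(5,)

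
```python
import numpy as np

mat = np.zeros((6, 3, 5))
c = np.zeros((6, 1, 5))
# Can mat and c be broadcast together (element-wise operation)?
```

Yes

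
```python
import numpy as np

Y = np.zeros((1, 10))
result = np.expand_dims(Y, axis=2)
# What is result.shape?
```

(1, 10, 1)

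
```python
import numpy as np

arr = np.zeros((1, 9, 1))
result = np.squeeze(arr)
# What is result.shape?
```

(9,)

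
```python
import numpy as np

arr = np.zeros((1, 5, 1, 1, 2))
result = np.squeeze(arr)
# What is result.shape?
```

(5, 2)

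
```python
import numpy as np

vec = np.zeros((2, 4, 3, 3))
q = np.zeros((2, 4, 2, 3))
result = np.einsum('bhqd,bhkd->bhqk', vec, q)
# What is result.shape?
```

(2, 4, 3, 2)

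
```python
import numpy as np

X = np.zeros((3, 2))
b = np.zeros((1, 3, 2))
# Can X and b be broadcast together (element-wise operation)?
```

Yes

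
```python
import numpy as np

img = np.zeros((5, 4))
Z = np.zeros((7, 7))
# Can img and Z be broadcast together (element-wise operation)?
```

No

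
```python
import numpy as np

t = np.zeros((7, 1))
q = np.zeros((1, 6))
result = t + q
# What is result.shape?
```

(7, 6)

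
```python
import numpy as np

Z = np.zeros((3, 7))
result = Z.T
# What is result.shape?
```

(7, 3)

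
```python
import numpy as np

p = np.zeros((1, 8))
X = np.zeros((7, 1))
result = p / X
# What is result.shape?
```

(7, 8)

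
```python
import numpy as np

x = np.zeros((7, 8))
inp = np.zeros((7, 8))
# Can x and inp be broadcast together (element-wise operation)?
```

Yes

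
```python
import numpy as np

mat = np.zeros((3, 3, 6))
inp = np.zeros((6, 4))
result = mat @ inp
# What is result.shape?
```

(3, 3, 4)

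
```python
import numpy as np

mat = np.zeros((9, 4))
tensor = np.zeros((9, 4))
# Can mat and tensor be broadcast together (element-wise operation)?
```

Yes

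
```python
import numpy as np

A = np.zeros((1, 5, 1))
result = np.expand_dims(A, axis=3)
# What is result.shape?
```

(1, 5, 1, 1)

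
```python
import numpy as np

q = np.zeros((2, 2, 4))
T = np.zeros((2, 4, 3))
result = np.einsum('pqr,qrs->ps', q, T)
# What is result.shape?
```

(2, 3)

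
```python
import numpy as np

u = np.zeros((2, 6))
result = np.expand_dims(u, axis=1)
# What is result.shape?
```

(2, 1, 6)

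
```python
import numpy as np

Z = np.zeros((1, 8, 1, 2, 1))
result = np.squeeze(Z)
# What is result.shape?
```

(8, 2)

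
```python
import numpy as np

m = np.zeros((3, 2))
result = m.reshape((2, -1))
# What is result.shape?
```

(2, 3)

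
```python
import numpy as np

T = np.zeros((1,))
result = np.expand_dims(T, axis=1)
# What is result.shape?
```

(1, 1)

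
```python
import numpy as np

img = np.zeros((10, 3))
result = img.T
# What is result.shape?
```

(3, 10)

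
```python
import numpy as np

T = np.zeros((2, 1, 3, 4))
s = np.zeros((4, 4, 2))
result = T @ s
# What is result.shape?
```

(2, 4, 3, 2)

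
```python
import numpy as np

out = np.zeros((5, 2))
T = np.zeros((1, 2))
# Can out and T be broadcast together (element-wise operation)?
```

Yes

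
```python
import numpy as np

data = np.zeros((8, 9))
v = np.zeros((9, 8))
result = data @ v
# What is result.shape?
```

(8, 8)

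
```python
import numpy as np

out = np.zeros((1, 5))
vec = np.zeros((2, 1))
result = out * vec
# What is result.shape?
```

(2, 5)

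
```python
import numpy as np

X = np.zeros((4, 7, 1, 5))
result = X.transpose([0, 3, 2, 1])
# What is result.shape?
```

(4, 5, 1, 7)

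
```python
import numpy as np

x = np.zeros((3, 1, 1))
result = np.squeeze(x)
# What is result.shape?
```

(3,)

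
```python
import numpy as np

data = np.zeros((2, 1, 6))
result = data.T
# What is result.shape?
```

(6, 1, 2)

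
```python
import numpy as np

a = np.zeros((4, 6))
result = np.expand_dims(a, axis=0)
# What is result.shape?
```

(1, 4, 6)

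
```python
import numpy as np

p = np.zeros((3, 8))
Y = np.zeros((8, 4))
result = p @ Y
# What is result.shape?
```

(3, 4)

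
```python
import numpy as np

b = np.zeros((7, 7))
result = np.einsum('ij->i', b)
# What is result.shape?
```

(7,)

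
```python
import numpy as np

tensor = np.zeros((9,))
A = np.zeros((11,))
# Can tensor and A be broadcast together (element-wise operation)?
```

No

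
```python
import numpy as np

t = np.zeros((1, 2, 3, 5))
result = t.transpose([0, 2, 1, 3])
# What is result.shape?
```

(1, 3, 2, 5)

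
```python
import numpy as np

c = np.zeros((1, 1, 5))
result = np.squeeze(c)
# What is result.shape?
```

(5,)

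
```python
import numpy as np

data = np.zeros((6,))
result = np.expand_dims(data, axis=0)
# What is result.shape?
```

(1, 6)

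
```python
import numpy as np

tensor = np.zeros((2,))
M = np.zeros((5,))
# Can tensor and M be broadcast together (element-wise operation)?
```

No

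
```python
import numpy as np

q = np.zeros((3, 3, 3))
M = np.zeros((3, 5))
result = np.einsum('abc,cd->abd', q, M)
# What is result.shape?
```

(3, 3, 5)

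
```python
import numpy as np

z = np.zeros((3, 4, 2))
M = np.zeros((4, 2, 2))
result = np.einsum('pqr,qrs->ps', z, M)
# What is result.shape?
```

(3, 2)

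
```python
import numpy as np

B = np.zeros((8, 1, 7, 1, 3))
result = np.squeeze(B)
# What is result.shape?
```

(8, 7, 3)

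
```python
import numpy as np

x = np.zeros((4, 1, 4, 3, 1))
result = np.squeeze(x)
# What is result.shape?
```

(4, 4, 3)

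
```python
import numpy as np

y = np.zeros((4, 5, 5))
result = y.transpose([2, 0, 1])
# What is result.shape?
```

(5, 4, 5)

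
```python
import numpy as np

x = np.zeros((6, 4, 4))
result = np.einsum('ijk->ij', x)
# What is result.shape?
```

(6, 4)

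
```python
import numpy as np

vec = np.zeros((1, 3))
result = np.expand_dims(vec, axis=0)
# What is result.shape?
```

(1, 1, 3)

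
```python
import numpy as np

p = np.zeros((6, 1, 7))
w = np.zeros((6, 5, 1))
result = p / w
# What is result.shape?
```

(6, 5, 7)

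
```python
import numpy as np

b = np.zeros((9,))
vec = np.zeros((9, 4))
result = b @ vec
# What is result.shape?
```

(4,)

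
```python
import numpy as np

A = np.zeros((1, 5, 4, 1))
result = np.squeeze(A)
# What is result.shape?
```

(5, 4)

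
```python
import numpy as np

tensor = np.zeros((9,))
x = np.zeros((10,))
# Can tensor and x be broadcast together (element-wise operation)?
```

No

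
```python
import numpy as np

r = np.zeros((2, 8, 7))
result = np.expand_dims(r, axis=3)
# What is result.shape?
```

(2, 8, 7, 1)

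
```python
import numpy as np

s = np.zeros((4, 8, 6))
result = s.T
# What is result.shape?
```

(6, 8, 4)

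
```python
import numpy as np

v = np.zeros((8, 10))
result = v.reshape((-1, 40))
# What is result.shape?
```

(2, 40)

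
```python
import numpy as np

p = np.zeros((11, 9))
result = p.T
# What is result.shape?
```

(9, 11)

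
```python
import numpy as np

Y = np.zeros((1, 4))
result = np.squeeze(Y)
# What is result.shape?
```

(4,)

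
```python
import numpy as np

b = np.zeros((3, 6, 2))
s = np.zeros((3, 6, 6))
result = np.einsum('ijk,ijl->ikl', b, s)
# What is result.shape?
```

(3, 2, 6)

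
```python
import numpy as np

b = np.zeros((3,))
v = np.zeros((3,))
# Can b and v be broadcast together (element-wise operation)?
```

Yes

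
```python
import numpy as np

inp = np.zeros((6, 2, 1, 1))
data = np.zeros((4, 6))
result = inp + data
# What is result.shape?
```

(6, 2, 4, 6)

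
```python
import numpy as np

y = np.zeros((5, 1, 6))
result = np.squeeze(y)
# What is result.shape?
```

(5, 6)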